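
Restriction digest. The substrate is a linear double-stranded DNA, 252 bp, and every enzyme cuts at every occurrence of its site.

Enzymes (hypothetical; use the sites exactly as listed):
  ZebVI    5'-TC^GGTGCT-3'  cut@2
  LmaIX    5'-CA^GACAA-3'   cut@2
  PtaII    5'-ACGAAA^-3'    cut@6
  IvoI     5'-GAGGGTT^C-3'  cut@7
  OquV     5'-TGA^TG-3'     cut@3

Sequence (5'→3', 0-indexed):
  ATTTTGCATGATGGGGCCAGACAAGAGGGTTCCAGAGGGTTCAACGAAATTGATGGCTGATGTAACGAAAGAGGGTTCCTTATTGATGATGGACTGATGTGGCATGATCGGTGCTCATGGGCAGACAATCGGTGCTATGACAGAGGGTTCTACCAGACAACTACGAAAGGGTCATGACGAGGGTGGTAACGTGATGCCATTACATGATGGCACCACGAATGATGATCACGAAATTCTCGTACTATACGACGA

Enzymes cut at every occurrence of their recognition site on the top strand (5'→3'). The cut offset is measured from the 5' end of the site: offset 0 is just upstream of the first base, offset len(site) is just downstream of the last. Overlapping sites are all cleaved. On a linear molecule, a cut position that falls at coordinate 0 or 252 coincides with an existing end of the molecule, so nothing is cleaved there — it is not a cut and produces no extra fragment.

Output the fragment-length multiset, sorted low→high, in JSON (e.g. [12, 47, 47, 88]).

Scan for sites:
  ZebVI (TCGGTGCT, off=2): starts [107, 128] → cuts [109, 130]
  LmaIX (CAGACAA, off=2): starts [17, 121, 153] → cuts [19, 123, 155]
  PtaII (ACGAAA, off=6): starts [43, 64, 162, 227] → cuts [49, 70, 168, 233]
  IvoI (GAGGGTTC, off=7): starts [24, 34, 70, 142] → cuts [31, 41, 77, 149]
  OquV (TGATG, off=3): starts [8, 50, 57, 83, 86, 94, 191, 204, 219] → cuts [11, 53, 60, 86, 89, 97, 194, 207, 222]

All cut coordinates (distinct, sorted): [11, 19, 31, 41, 49, 53, 60, 70, 77, 86, 89, 97, 109, 123, 130, 149, 155, 168, 194, 207, 222, 233]

Fragments:
  [0,11): 11 bp
  [11,19): 8 bp
  [19,31): 12 bp
  [31,41): 10 bp
  [41,49): 8 bp
  [49,53): 4 bp
  [53,60): 7 bp
  [60,70): 10 bp
  [70,77): 7 bp
  [77,86): 9 bp
  [86,89): 3 bp
  [89,97): 8 bp
  [97,109): 12 bp
  [109,123): 14 bp
  [123,130): 7 bp
  [130,149): 19 bp
  [149,155): 6 bp
  [155,168): 13 bp
  [168,194): 26 bp
  [194,207): 13 bp
  [207,222): 15 bp
  [222,233): 11 bp
  [233,252): 19 bp

[3,4,6,7,7,7,8,8,8,9,10,10,11,11,12,12,13,13,14,15,19,19,26]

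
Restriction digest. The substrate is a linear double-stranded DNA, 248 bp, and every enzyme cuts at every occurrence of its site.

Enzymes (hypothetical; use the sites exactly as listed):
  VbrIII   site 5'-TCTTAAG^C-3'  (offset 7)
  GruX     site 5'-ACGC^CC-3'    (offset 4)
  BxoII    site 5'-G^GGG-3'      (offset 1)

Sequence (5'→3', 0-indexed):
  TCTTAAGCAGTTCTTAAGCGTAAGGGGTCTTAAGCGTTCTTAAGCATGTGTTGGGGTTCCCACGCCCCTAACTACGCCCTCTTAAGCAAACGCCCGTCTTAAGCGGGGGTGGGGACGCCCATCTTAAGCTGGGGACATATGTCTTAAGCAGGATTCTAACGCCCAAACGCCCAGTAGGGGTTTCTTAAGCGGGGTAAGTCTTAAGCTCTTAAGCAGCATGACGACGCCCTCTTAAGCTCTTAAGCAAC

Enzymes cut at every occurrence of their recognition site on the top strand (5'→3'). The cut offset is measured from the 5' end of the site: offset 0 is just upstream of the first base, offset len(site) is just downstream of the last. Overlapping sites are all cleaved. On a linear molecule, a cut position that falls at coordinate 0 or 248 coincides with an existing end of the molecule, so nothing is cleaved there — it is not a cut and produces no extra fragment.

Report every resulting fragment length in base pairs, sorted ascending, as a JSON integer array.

[1,2,2,3,4,5,6,7,7,7,7,8,8,8,9,9,9,10,10,10,10,11,12,12,12,14,14,14,17]

Scan for sites:
  VbrIII (TCTTAAGC, off=7): starts [0, 11, 27, 37, 79, 96, 121, 141, 182, 198, 206, 229, 237] → cuts [7, 18, 34, 44, 86, 103, 128, 148, 189, 205, 213, 236, 244]
  GruX (ACGCCC, off=4): starts [61, 73, 89, 114, 158, 166, 223] → cuts [65, 77, 93, 118, 162, 170, 227]
  BxoII (GGGG, off=1): starts [23, 52, 104, 105, 110, 130, 176, 190] → cuts [24, 53, 105, 106, 111, 131, 177, 191]

All cut coordinates (distinct, sorted): [7, 18, 24, 34, 44, 53, 65, 77, 86, 93, 103, 105, 106, 111, 118, 128, 131, 148, 162, 170, 177, 189, 191, 205, 213, 227, 236, 244]

Fragments:
  [0,7): 7 bp
  [7,18): 11 bp
  [18,24): 6 bp
  [24,34): 10 bp
  [34,44): 10 bp
  [44,53): 9 bp
  [53,65): 12 bp
  [65,77): 12 bp
  [77,86): 9 bp
  [86,93): 7 bp
  [93,103): 10 bp
  [103,105): 2 bp
  [105,106): 1 bp
  [106,111): 5 bp
  [111,118): 7 bp
  [118,128): 10 bp
  [128,131): 3 bp
  [131,148): 17 bp
  [148,162): 14 bp
  [162,170): 8 bp
  [170,177): 7 bp
  [177,189): 12 bp
  [189,191): 2 bp
  [191,205): 14 bp
  [205,213): 8 bp
  [213,227): 14 bp
  [227,236): 9 bp
  [236,244): 8 bp
  [244,248): 4 bp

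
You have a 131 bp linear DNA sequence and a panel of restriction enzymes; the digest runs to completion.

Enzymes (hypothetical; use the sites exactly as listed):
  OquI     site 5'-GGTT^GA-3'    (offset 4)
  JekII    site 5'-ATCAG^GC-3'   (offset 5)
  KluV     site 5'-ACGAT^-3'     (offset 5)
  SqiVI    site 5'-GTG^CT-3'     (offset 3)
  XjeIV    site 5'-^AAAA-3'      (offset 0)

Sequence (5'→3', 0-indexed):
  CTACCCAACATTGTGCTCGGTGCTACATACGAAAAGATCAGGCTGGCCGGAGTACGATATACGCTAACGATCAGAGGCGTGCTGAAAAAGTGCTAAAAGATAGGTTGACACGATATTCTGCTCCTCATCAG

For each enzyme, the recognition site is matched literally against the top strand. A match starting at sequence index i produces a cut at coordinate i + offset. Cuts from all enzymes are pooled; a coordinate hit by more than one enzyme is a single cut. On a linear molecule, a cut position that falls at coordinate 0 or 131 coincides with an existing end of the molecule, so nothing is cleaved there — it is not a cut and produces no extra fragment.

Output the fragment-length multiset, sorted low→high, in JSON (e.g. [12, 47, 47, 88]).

[1,2,3,7,7,8,9,10,10,12,13,15,17,17]

Per-enzyme occurrences:
  OquI GGTTGA/4: at [102] ⇒ [106]
  JekII ATCAGGC/5: at [36] ⇒ [41]
  KluV ACGAT/5: at [53, 66, 109] ⇒ [58, 71, 114]
  SqiVI GTGCT/3: at [12, 19, 78, 89] ⇒ [15, 22, 81, 92]
  XjeIV AAAA/0: at [31, 84, 85, 94] ⇒ [31, 84, 85, 94]

Pooled cuts: [15, 22, 31, 41, 58, 71, 81, 84, 85, 92, 94, 106, 114]

Fragment lengths:
  [0,15): 15 bp
  [15,22): 7 bp
  [22,31): 9 bp
  [31,41): 10 bp
  [41,58): 17 bp
  [58,71): 13 bp
  [71,81): 10 bp
  [81,84): 3 bp
  [84,85): 1 bp
  [85,92): 7 bp
  [92,94): 2 bp
  [94,106): 12 bp
  [106,114): 8 bp
  [114,131): 17 bp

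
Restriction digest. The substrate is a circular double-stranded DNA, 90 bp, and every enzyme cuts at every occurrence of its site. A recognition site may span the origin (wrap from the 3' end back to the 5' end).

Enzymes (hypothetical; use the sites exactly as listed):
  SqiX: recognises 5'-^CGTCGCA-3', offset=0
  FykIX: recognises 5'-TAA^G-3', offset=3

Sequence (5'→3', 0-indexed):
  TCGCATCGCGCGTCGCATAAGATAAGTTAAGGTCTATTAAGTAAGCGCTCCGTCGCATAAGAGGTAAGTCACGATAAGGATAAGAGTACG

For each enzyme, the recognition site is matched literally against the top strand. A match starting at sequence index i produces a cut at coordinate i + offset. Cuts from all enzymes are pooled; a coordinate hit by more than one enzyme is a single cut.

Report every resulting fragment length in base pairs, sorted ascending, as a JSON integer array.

[4,5,5,5,6,6,7,10,10,10,10,12]

Per-enzyme occurrences:
  SqiX CGTCGCA/0: at [10, 50, 88] ⇒ [10, 50, 88]
  FykIX TAAG/3: at [17, 22, 27, 37, 41, 57, 64, 74, 80] ⇒ [20, 25, 30, 40, 44, 60, 67, 77, 83]

Pooled cuts: [10, 20, 25, 30, 40, 44, 50, 60, 67, 77, 83, 88]

Fragments:
  10→20: 10 bp
  20→25: 5 bp
  25→30: 5 bp
  30→40: 10 bp
  40→44: 4 bp
  44→50: 6 bp
  50→60: 10 bp
  60→67: 7 bp
  67→77: 10 bp
  77→83: 6 bp
  83→88: 5 bp
  88→10 (wrap): 90-88+10 = 12 bp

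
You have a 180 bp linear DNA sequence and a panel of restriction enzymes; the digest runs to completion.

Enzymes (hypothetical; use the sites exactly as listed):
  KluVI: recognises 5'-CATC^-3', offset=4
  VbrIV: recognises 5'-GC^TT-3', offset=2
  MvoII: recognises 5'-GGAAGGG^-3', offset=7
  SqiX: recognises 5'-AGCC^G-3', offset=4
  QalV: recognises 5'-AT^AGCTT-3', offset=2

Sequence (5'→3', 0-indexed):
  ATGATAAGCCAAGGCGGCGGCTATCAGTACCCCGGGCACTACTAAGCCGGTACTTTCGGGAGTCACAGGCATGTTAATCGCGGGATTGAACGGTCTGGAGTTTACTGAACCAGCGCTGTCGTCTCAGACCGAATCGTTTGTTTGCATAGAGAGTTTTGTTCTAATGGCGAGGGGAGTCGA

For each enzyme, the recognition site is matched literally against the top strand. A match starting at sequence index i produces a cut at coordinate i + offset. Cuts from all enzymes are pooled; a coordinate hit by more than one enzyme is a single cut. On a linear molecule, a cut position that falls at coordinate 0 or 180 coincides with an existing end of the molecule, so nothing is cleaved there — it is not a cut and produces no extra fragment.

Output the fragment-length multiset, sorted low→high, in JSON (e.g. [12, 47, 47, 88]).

Per-enzyme occurrences:
  KluVI (CATC, off=4): no sites
  VbrIV (GCTT, off=2): no sites
  MvoII (GGAAGGG, off=7): no sites
  SqiX (AGCCG, off=4): starts [44] → cuts [48]
  QalV (ATAGCTT, off=2): no sites

Pooled cuts: [48]

Fragment lengths:
  [0,48): 48 bp
  [48,180): 132 bp

[48,132]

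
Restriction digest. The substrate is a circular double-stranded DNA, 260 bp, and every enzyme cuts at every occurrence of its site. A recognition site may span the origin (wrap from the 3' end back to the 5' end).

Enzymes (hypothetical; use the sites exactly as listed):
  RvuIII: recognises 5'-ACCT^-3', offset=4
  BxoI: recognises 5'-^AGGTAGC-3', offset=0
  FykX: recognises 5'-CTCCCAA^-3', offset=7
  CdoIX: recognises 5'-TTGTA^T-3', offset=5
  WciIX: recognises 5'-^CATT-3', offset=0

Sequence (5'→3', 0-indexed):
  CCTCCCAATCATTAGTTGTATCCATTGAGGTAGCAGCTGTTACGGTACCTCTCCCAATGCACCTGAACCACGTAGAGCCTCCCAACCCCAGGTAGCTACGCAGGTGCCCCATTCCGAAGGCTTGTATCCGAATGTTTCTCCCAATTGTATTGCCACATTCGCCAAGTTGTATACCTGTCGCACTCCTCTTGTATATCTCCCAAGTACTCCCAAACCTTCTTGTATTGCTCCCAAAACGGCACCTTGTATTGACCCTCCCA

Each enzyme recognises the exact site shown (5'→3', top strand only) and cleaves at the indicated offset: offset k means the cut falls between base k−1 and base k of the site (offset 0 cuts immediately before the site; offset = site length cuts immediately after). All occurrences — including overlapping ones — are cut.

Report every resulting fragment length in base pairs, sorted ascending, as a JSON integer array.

[1,2,4,4,4,5,5,5,5,6,7,7,7,10,10,10,10,11,15,16,17,17,18,20,21,23]

Per-enzyme occurrences:
  RvuIII ACCT/4: at [46, 60, 172, 213, 240, 259] ⇒ [3, 50, 64, 176, 217, 244]
  BxoI AGGTAGC/0: at [27, 89] ⇒ [27, 89]
  FykX CTCCCAA/7: at [1, 50, 78, 137, 196, 206, 227] ⇒ [8, 57, 85, 144, 203, 213, 234]
  CdoIX TTGTAT/5: at [15, 121, 144, 166, 188, 219, 243] ⇒ [20, 126, 149, 171, 193, 224, 248]
  WciIX CATT/0: at [9, 22, 109, 155] ⇒ [9, 22, 109, 155]

All cut coordinates (distinct, sorted): [3, 8, 9, 20, 22, 27, 50, 57, 64, 85, 89, 109, 126, 144, 149, 155, 171, 176, 193, 203, 213, 217, 224, 234, 244, 248]

Fragment lengths:
  3→8: 5 bp
  8→9: 1 bp
  9→20: 11 bp
  20→22: 2 bp
  22→27: 5 bp
  27→50: 23 bp
  50→57: 7 bp
  57→64: 7 bp
  64→85: 21 bp
  85→89: 4 bp
  89→109: 20 bp
  109→126: 17 bp
  126→144: 18 bp
  144→149: 5 bp
  149→155: 6 bp
  155→171: 16 bp
  171→176: 5 bp
  176→193: 17 bp
  193→203: 10 bp
  203→213: 10 bp
  213→217: 4 bp
  217→224: 7 bp
  224→234: 10 bp
  234→244: 10 bp
  244→248: 4 bp
  248→3 (wrap): 260-248+3 = 15 bp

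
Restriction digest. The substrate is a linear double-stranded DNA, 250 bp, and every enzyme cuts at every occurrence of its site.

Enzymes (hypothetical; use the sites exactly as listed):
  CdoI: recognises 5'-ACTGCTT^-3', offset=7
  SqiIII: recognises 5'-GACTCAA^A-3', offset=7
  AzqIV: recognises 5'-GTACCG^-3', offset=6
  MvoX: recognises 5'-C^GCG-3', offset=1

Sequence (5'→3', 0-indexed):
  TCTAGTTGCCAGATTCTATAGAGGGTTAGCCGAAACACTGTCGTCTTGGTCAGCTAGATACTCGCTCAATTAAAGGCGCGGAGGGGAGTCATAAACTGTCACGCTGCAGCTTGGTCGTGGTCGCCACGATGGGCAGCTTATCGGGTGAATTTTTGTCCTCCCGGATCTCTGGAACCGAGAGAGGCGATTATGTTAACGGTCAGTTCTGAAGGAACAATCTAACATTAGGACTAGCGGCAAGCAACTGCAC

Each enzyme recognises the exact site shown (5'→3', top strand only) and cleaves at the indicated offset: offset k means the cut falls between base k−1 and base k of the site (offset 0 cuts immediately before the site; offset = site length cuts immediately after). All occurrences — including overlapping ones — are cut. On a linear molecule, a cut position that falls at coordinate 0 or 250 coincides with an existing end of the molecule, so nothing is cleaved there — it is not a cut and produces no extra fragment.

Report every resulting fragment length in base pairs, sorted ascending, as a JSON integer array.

[77,173]

Per-enzyme occurrences:
  CdoI (ACTGCTT, off=7): no sites
  SqiIII (GACTCAAA, off=7): no sites
  AzqIV (GTACCG, off=6): no sites
  MvoX (CGCG, off=1): starts [76] → cuts [77]

Pooled cuts: [77]

Fragment lengths:
  [0,77): 77 bp
  [77,250): 173 bp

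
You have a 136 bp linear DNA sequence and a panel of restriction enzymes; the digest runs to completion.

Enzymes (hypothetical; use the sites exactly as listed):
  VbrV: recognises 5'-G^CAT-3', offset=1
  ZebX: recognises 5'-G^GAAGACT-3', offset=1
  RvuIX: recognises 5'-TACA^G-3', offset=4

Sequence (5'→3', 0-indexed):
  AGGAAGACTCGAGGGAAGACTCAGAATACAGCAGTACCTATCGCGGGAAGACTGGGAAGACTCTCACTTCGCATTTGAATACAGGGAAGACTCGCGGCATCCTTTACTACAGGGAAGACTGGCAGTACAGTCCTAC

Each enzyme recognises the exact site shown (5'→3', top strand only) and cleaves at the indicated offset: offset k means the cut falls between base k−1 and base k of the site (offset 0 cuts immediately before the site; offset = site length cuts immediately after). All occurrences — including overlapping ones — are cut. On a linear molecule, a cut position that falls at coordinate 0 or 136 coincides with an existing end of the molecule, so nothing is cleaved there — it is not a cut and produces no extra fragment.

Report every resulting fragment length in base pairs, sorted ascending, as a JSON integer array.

[2,2,2,7,9,12,12,12,14,16,16,16,16]

Per-enzyme occurrences:
  VbrV (GCAT, off=1): starts [70, 96] → cuts [71, 97]
  ZebX (GGAAGACT, off=1): starts [1, 13, 45, 54, 84, 112] → cuts [2, 14, 46, 55, 85, 113]
  RvuIX (TACAG, off=4): starts [26, 79, 107, 125] → cuts [30, 83, 111, 129]

Pooled cuts: [2, 14, 30, 46, 55, 71, 83, 85, 97, 111, 113, 129]

Fragments:
  [0,2): 2 bp
  [2,14): 12 bp
  [14,30): 16 bp
  [30,46): 16 bp
  [46,55): 9 bp
  [55,71): 16 bp
  [71,83): 12 bp
  [83,85): 2 bp
  [85,97): 12 bp
  [97,111): 14 bp
  [111,113): 2 bp
  [113,129): 16 bp
  [129,136): 7 bp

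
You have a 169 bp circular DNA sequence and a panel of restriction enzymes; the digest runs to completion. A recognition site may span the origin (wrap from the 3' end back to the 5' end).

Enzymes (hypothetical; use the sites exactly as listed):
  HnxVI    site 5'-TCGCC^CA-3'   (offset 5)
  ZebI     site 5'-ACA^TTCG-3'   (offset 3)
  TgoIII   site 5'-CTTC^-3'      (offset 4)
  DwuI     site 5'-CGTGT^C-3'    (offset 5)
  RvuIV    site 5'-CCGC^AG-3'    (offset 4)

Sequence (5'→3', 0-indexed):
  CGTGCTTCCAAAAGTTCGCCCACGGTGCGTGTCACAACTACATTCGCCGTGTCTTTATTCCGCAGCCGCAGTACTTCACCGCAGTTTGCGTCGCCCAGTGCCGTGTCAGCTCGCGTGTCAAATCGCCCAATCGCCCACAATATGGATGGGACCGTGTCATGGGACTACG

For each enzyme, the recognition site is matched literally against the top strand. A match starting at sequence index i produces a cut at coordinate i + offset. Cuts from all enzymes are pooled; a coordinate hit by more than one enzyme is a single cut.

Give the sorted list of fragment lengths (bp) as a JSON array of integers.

[5,6,8,8,9,10,10,11,11,12,12,12,13,20,22]

Scan for sites:
  HnxVI TCGCCCA/5: at [15, 90, 122, 130] ⇒ [20, 95, 127, 135]
  ZebI ACATTCG/3: at [39] ⇒ [42]
  TgoIII CTTC/4: at [4, 73] ⇒ [8, 77]
  DwuI CGTGTC/5: at [27, 47, 101, 113, 152] ⇒ [32, 52, 106, 118, 157]
  RvuIV CCGCAG/4: at [59, 65, 78] ⇒ [63, 69, 82]

Pooled cuts: [8, 20, 32, 42, 52, 63, 69, 77, 82, 95, 106, 118, 127, 135, 157]

Fragment lengths:
  8→20: 12 bp
  20→32: 12 bp
  32→42: 10 bp
  42→52: 10 bp
  52→63: 11 bp
  63→69: 6 bp
  69→77: 8 bp
  77→82: 5 bp
  82→95: 13 bp
  95→106: 11 bp
  106→118: 12 bp
  118→127: 9 bp
  127→135: 8 bp
  135→157: 22 bp
  157→8 (wrap): 169-157+8 = 20 bp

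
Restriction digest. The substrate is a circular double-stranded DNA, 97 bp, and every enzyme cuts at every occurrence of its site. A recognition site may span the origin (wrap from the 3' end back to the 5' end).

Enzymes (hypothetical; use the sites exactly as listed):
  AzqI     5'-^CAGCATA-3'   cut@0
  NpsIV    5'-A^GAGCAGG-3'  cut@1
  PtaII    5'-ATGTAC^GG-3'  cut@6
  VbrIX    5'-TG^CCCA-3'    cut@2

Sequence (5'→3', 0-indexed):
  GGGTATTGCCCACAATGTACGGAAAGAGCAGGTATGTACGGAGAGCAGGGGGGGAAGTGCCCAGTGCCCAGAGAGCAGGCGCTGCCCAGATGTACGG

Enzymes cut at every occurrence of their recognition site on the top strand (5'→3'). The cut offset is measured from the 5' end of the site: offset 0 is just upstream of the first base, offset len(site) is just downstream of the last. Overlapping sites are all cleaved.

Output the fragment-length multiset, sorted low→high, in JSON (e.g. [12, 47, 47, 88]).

[3,5,6,7,10,11,12,12,14,17]

Per-enzyme occurrences:
  AzqI (CAGCATA, off=0): no sites
  NpsIV (AGAGCAGG, off=1): starts [24, 41, 71] → cuts [25, 42, 72]
  PtaII (ATGTACGG, off=6): starts [14, 33, 89] → cuts [20, 39, 95]
  VbrIX (TGCCCA, off=2): starts [6, 57, 64, 82] → cuts [8, 59, 66, 84]

Pooled cuts: [8, 20, 25, 39, 42, 59, 66, 72, 84, 95]

Fragments:
  8→20: 12 bp
  20→25: 5 bp
  25→39: 14 bp
  39→42: 3 bp
  42→59: 17 bp
  59→66: 7 bp
  66→72: 6 bp
  72→84: 12 bp
  84→95: 11 bp
  95→8 (wrap): 97-95+8 = 10 bp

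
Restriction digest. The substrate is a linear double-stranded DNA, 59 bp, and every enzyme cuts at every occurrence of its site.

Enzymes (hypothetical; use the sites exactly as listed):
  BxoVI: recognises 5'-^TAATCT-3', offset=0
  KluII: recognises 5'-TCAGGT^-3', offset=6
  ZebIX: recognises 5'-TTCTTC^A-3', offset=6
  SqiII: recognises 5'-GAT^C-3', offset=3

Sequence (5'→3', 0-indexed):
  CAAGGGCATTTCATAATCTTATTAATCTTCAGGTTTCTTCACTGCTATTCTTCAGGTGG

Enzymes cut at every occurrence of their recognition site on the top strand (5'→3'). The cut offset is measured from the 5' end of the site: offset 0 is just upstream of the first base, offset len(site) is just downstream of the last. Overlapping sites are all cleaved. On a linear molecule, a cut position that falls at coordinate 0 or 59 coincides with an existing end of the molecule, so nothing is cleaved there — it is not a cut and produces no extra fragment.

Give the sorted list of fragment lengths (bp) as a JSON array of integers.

[2,4,6,9,12,13,13]

Per-enzyme occurrences:
  BxoVI (TAATCT, off=0): starts [13, 22] → cuts [13, 22]
  KluII (TCAGGT, off=6): starts [28, 51] → cuts [34, 57]
  ZebIX (TTCTTCA, off=6): starts [34, 47] → cuts [40, 53]
  SqiII (GATC, off=3): no sites

Pooled cuts: [13, 22, 34, 40, 53, 57]

Fragments:
  [0,13): 13 bp
  [13,22): 9 bp
  [22,34): 12 bp
  [34,40): 6 bp
  [40,53): 13 bp
  [53,57): 4 bp
  [57,59): 2 bp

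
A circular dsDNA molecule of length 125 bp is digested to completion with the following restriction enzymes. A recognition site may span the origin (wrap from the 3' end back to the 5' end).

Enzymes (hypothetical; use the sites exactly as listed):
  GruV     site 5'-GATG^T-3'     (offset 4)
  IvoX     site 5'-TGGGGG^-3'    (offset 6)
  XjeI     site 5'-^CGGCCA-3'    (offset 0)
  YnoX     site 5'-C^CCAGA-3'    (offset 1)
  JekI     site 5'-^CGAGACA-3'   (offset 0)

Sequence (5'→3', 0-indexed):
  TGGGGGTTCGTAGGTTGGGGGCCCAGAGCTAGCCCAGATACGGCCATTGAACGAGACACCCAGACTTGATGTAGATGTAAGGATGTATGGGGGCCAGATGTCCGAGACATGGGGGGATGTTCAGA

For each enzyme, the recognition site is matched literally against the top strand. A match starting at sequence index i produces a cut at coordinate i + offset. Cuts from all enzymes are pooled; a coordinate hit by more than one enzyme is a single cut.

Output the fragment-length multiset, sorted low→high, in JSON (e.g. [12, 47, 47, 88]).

[1,2,4,6,7,7,8,8,8,11,11,12,12,13,15]

Per-enzyme occurrences:
  GruV (GATGT, off=4): starts [67, 73, 81, 96, 115] → cuts [71, 77, 85, 100, 119]
  IvoX (TGGGGG, off=6): starts [0, 15, 87, 109] → cuts [6, 21, 93, 115]
  XjeI (CGGCCA, off=0): starts [40] → cuts [40]
  YnoX (CCCAGA, off=1): starts [21, 32, 58] → cuts [22, 33, 59]
  JekI (CGAGACA, off=0): starts [51, 102] → cuts [51, 102]

All cut coordinates (distinct, sorted): [6, 21, 22, 33, 40, 51, 59, 71, 77, 85, 93, 100, 102, 115, 119]

Fragment lengths:
  6→21: 15 bp
  21→22: 1 bp
  22→33: 11 bp
  33→40: 7 bp
  40→51: 11 bp
  51→59: 8 bp
  59→71: 12 bp
  71→77: 6 bp
  77→85: 8 bp
  85→93: 8 bp
  93→100: 7 bp
  100→102: 2 bp
  102→115: 13 bp
  115→119: 4 bp
  119→6 (wrap): 125-119+6 = 12 bp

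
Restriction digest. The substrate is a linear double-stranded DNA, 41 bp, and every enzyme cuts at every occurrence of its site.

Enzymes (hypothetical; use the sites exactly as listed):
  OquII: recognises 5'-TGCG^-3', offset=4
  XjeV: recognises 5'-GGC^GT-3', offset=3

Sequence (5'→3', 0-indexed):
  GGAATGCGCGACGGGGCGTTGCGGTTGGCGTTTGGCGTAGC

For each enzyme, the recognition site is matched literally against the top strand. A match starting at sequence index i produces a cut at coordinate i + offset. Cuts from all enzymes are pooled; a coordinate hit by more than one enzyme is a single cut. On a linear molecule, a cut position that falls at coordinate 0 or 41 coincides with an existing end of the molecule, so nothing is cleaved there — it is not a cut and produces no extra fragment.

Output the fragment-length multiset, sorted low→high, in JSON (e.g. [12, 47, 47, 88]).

Site scan:
  OquII TGCG/4: at [4, 19] ⇒ [8, 23]
  XjeV GGCGT/3: at [14, 26, 33] ⇒ [17, 29, 36]

Pooled cuts: [8, 17, 23, 29, 36]

Fragment lengths:
  [0,8): 8 bp
  [8,17): 9 bp
  [17,23): 6 bp
  [23,29): 6 bp
  [29,36): 7 bp
  [36,41): 5 bp

[5,6,6,7,8,9]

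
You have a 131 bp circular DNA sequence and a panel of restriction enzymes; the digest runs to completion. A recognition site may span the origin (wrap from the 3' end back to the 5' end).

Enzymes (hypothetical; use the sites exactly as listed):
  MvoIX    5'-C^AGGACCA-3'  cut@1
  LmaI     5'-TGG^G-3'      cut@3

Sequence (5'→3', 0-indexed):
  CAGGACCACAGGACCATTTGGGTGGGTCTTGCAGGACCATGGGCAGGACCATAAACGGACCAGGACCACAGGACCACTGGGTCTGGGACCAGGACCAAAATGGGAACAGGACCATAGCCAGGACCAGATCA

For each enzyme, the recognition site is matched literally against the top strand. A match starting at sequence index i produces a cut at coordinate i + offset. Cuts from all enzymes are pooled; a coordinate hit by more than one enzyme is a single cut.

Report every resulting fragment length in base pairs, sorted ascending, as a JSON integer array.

[2,4,4,4,6,7,8,8,10,11,12,12,13,13,17]

Scan for sites:
  MvoIX (CAGGACCA, off=1): starts [0, 8, 31, 43, 60, 68, 89, 106, 118] → cuts [1, 9, 32, 44, 61, 69, 90, 107, 119]
  LmaI (TGGG, off=3): starts [18, 22, 39, 77, 83, 100] → cuts [21, 25, 42, 80, 86, 103]

All cut coordinates (distinct, sorted): [1, 9, 21, 25, 32, 42, 44, 61, 69, 80, 86, 90, 103, 107, 119]

Fragment lengths:
  1→9: 8 bp
  9→21: 12 bp
  21→25: 4 bp
  25→32: 7 bp
  32→42: 10 bp
  42→44: 2 bp
  44→61: 17 bp
  61→69: 8 bp
  69→80: 11 bp
  80→86: 6 bp
  86→90: 4 bp
  90→103: 13 bp
  103→107: 4 bp
  107→119: 12 bp
  119→1 (wrap): 131-119+1 = 13 bp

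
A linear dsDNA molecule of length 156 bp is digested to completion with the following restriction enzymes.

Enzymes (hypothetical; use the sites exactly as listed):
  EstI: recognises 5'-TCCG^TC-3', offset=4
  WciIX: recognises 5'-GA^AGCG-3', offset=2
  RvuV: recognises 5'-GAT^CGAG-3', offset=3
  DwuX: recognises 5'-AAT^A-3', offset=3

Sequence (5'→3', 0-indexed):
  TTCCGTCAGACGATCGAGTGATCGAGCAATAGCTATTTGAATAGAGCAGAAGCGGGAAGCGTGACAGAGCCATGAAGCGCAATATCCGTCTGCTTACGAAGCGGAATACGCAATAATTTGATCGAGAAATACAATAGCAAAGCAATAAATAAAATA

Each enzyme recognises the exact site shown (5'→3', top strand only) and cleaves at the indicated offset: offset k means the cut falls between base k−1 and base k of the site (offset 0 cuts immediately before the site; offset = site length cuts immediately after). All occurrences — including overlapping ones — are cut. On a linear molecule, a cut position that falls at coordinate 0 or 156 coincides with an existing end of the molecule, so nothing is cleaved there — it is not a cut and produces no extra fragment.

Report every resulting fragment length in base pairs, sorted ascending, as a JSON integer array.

Site scan:
  EstI (TCCGTC, off=4): starts [1, 84] → cuts [5, 88]
  WciIX (GAAGCG, off=2): starts [48, 55, 73, 97] → cuts [50, 57, 75, 99]
  RvuV (GATCGAG, off=3): starts [11, 19, 119] → cuts [14, 22, 122]
  DwuX (AATA, off=3): starts [27, 39, 80, 104, 111, 127, 132, 143, 147, 152] → cuts [30, 42, 83, 107, 114, 130, 135, 146, 150, 155]

All cut coordinates (distinct, sorted): [5, 14, 22, 30, 42, 50, 57, 75, 83, 88, 99, 107, 114, 122, 130, 135, 146, 150, 155]

Fragment lengths:
  [0,5): 5 bp
  [5,14): 9 bp
  [14,22): 8 bp
  [22,30): 8 bp
  [30,42): 12 bp
  [42,50): 8 bp
  [50,57): 7 bp
  [57,75): 18 bp
  [75,83): 8 bp
  [83,88): 5 bp
  [88,99): 11 bp
  [99,107): 8 bp
  [107,114): 7 bp
  [114,122): 8 bp
  [122,130): 8 bp
  [130,135): 5 bp
  [135,146): 11 bp
  [146,150): 4 bp
  [150,155): 5 bp
  [155,156): 1 bp

[1,4,5,5,5,5,7,7,8,8,8,8,8,8,8,9,11,11,12,18]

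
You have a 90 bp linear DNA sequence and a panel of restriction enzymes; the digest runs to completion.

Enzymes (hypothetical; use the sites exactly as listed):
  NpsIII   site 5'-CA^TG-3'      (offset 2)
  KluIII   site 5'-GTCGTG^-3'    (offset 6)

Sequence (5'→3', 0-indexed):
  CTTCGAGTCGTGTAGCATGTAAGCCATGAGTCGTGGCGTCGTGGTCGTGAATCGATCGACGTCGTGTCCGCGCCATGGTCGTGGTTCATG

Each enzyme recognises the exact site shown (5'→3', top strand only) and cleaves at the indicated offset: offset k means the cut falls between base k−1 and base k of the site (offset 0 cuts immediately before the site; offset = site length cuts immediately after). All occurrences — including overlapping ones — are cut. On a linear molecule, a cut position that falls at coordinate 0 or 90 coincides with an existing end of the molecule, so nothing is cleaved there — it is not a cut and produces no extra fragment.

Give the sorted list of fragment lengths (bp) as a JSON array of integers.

[2,5,5,6,8,8,9,9,9,12,17]

Per-enzyme occurrences:
  NpsIII (CATG, off=2): starts [15, 24, 73, 86] → cuts [17, 26, 75, 88]
  KluIII (GTCGTG, off=6): starts [6, 29, 37, 43, 60, 77] → cuts [12, 35, 43, 49, 66, 83]

All cut coordinates (distinct, sorted): [12, 17, 26, 35, 43, 49, 66, 75, 83, 88]

Fragment lengths:
  [0,12): 12 bp
  [12,17): 5 bp
  [17,26): 9 bp
  [26,35): 9 bp
  [35,43): 8 bp
  [43,49): 6 bp
  [49,66): 17 bp
  [66,75): 9 bp
  [75,83): 8 bp
  [83,88): 5 bp
  [88,90): 2 bp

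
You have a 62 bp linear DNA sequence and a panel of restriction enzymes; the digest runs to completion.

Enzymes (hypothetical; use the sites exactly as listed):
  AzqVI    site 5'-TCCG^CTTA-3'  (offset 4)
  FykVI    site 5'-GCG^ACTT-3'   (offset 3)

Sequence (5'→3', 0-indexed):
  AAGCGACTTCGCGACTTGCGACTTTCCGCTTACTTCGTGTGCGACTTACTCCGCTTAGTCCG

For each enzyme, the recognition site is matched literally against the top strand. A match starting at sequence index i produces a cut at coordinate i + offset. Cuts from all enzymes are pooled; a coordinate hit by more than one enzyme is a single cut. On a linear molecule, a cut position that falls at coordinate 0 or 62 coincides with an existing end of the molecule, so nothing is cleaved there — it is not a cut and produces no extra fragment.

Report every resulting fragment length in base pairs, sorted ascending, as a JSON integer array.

Per-enzyme occurrences:
  AzqVI (TCCGCTTA, off=4): starts [24, 49] → cuts [28, 53]
  FykVI (GCGACTT, off=3): starts [2, 10, 17, 40] → cuts [5, 13, 20, 43]

All cut coordinates (distinct, sorted): [5, 13, 20, 28, 43, 53]

Fragments:
  [0,5): 5 bp
  [5,13): 8 bp
  [13,20): 7 bp
  [20,28): 8 bp
  [28,43): 15 bp
  [43,53): 10 bp
  [53,62): 9 bp

[5,7,8,8,9,10,15]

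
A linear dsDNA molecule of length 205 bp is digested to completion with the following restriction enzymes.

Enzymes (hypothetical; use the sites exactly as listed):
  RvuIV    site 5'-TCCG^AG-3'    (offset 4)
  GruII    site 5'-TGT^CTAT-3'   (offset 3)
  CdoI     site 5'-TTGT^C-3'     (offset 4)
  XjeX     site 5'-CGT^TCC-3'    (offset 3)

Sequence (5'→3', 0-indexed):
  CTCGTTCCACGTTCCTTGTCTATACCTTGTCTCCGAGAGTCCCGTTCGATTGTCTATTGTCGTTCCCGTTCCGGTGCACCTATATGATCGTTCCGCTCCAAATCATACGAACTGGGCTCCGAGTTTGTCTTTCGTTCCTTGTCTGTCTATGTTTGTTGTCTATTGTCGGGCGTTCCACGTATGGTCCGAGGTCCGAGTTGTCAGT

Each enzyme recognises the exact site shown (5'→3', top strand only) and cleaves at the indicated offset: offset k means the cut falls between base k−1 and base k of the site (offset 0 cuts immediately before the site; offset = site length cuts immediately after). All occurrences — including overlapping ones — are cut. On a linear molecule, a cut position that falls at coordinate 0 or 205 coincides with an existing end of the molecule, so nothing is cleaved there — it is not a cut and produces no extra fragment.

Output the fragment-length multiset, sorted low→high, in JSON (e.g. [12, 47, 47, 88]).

Per-enzyme occurrences:
  RvuIV TCCGAG/4: at [31, 117, 184, 191] ⇒ [35, 121, 188, 195]
  GruII TGTCTAT/3: at [16, 50, 143, 156] ⇒ [19, 53, 146, 159]
  CdoI TTGTC/4: at [15, 26, 49, 56, 124, 138, 155, 162, 197] ⇒ [19, 30, 53, 60, 128, 142, 159, 166, 201]
  XjeX CGTTCC/3: at [2, 9, 60, 66, 88, 132, 170] ⇒ [5, 12, 63, 69, 91, 135, 173]

Pooled cuts: [5, 12, 19, 30, 35, 53, 60, 63, 69, 91, 121, 128, 135, 142, 146, 159, 166, 173, 188, 195, 201]

Fragment lengths:
  [0,5): 5 bp
  [5,12): 7 bp
  [12,19): 7 bp
  [19,30): 11 bp
  [30,35): 5 bp
  [35,53): 18 bp
  [53,60): 7 bp
  [60,63): 3 bp
  [63,69): 6 bp
  [69,91): 22 bp
  [91,121): 30 bp
  [121,128): 7 bp
  [128,135): 7 bp
  [135,142): 7 bp
  [142,146): 4 bp
  [146,159): 13 bp
  [159,166): 7 bp
  [166,173): 7 bp
  [173,188): 15 bp
  [188,195): 7 bp
  [195,201): 6 bp
  [201,205): 4 bp

[3,4,4,5,5,6,6,7,7,7,7,7,7,7,7,7,11,13,15,18,22,30]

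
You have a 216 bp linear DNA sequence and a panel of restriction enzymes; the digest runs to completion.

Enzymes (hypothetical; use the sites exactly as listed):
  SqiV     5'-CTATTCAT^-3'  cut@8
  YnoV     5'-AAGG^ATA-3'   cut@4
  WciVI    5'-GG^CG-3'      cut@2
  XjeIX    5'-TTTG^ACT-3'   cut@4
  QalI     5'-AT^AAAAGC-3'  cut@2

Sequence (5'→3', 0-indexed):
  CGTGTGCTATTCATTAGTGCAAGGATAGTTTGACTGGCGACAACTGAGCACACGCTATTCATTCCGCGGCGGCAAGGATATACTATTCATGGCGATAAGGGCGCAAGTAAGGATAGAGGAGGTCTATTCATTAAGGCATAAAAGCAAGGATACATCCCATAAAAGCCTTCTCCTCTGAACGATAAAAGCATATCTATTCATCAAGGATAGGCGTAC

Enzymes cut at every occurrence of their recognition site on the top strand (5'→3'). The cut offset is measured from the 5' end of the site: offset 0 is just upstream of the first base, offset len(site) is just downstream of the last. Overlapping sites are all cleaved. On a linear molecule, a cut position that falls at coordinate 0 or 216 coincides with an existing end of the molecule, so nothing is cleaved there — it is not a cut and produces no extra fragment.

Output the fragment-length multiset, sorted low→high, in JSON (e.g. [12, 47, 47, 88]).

[2,5,5,5,5,7,8,8,8,9,10,10,11,11,13,14,18,19,23,25]

Per-enzyme occurrences:
  SqiV (CTATTCAT, off=8): starts [6, 54, 82, 123, 193] → cuts [14, 62, 90, 131, 201]
  YnoV (AAGGATA, off=4): starts [20, 73, 108, 145, 202] → cuts [24, 77, 112, 149, 206]
  WciVI (GGCG, off=2): starts [35, 67, 90, 99, 209] → cuts [37, 69, 92, 101, 211]
  XjeIX (TTTGACT, off=4): starts [28] → cuts [32]
  QalI (ATAAAAGC, off=2): starts [137, 158, 181] → cuts [139, 160, 183]

Pooled cuts: [14, 24, 32, 37, 62, 69, 77, 90, 92, 101, 112, 131, 139, 149, 160, 183, 201, 206, 211]

Fragments:
  [0,14): 14 bp
  [14,24): 10 bp
  [24,32): 8 bp
  [32,37): 5 bp
  [37,62): 25 bp
  [62,69): 7 bp
  [69,77): 8 bp
  [77,90): 13 bp
  [90,92): 2 bp
  [92,101): 9 bp
  [101,112): 11 bp
  [112,131): 19 bp
  [131,139): 8 bp
  [139,149): 10 bp
  [149,160): 11 bp
  [160,183): 23 bp
  [183,201): 18 bp
  [201,206): 5 bp
  [206,211): 5 bp
  [211,216): 5 bp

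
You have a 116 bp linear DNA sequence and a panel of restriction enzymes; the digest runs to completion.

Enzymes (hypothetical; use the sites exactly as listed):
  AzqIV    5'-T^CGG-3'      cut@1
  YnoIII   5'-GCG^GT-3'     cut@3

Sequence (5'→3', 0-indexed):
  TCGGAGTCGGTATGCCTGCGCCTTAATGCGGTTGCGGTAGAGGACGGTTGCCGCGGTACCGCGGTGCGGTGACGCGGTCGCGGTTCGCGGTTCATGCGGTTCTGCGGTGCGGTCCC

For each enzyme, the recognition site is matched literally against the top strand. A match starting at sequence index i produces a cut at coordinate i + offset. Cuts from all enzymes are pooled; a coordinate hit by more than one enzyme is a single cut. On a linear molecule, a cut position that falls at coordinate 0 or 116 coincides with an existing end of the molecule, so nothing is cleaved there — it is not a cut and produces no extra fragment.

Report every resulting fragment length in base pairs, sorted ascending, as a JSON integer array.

[1,5,5,5,6,6,6,7,8,8,8,9,19,23]

Scan for sites:
  AzqIV TCGG/1: at [0, 6] ⇒ [1, 7]
  YnoIII GCGGT/3: at [27, 33, 52, 60, 65, 73, 79, 86, 95, 103, 108] ⇒ [30, 36, 55, 63, 68, 76, 82, 89, 98, 106, 111]

All cut coordinates (distinct, sorted): [1, 7, 30, 36, 55, 63, 68, 76, 82, 89, 98, 106, 111]

Fragment lengths:
  [0,1): 1 bp
  [1,7): 6 bp
  [7,30): 23 bp
  [30,36): 6 bp
  [36,55): 19 bp
  [55,63): 8 bp
  [63,68): 5 bp
  [68,76): 8 bp
  [76,82): 6 bp
  [82,89): 7 bp
  [89,98): 9 bp
  [98,106): 8 bp
  [106,111): 5 bp
  [111,116): 5 bp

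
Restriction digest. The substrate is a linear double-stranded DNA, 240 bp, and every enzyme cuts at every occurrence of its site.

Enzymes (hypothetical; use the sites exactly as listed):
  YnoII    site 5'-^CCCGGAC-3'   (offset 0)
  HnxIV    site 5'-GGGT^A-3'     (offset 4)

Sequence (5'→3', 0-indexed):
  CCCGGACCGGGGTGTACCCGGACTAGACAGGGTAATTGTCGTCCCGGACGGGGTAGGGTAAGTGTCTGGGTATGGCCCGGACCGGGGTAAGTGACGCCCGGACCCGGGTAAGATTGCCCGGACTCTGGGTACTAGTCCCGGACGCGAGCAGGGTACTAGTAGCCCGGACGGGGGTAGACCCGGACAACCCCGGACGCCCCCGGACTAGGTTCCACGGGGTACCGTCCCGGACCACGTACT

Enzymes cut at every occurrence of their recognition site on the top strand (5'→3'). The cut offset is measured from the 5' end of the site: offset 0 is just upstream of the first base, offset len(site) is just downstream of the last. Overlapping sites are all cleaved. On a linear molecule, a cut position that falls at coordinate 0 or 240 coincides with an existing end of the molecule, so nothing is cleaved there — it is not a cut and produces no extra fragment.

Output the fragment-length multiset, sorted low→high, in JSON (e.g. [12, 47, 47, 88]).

[3,4,5,5,6,7,8,8,9,10,10,12,12,13,13,13,14,15,16,17,18,22]

Site scan:
  YnoII (CCCGGAC, off=0): starts [0, 16, 42, 75, 96, 116, 136, 162, 178, 188, 198, 225] → cuts [16, 42, 75, 96, 116, 136, 162, 178, 188, 198, 225] (position 0 is a terminus of the linear molecule — no cut)
  HnxIV (GGGTA, off=4): starts [29, 50, 55, 67, 84, 105, 126, 150, 171, 216] → cuts [33, 54, 59, 71, 88, 109, 130, 154, 175, 220]

Pooled cuts: [16, 33, 42, 54, 59, 71, 75, 88, 96, 109, 116, 130, 136, 154, 162, 175, 178, 188, 198, 220, 225]

Fragment lengths:
  [0,16): 16 bp
  [16,33): 17 bp
  [33,42): 9 bp
  [42,54): 12 bp
  [54,59): 5 bp
  [59,71): 12 bp
  [71,75): 4 bp
  [75,88): 13 bp
  [88,96): 8 bp
  [96,109): 13 bp
  [109,116): 7 bp
  [116,130): 14 bp
  [130,136): 6 bp
  [136,154): 18 bp
  [154,162): 8 bp
  [162,175): 13 bp
  [175,178): 3 bp
  [178,188): 10 bp
  [188,198): 10 bp
  [198,220): 22 bp
  [220,225): 5 bp
  [225,240): 15 bp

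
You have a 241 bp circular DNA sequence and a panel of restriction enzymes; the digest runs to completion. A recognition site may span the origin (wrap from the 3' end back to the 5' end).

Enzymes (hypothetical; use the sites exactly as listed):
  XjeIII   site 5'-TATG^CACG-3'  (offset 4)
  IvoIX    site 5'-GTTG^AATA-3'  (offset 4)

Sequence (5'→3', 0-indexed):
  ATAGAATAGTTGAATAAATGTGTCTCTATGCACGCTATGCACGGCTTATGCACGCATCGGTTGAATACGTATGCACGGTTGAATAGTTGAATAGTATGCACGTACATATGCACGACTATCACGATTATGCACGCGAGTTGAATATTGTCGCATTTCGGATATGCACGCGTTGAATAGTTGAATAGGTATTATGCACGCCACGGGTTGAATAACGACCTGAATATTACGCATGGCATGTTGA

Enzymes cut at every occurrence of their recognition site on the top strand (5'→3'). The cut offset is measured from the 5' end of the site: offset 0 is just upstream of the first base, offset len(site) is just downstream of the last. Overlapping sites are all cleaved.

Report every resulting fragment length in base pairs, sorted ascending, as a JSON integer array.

Per-enzyme occurrences:
  XjeIII TATGCACG/4: at [26, 35, 46, 69, 94, 106, 125, 159, 189] ⇒ [30, 39, 50, 73, 98, 110, 129, 163, 193]
  IvoIX GTTGAATA/4: at [8, 59, 77, 85, 136, 168, 176, 203, 236] ⇒ [12, 63, 81, 89, 140, 172, 180, 207, 240]

All cut coordinates (distinct, sorted): [12, 30, 39, 50, 63, 73, 81, 89, 98, 110, 129, 140, 163, 172, 180, 193, 207, 240]

Fragment lengths:
  12→30: 18 bp
  30→39: 9 bp
  39→50: 11 bp
  50→63: 13 bp
  63→73: 10 bp
  73→81: 8 bp
  81→89: 8 bp
  89→98: 9 bp
  98→110: 12 bp
  110→129: 19 bp
  129→140: 11 bp
  140→163: 23 bp
  163→172: 9 bp
  172→180: 8 bp
  180→193: 13 bp
  193→207: 14 bp
  207→240: 33 bp
  240→12 (wrap): 241-240+12 = 13 bp

[8,8,8,9,9,9,10,11,11,12,13,13,13,14,18,19,23,33]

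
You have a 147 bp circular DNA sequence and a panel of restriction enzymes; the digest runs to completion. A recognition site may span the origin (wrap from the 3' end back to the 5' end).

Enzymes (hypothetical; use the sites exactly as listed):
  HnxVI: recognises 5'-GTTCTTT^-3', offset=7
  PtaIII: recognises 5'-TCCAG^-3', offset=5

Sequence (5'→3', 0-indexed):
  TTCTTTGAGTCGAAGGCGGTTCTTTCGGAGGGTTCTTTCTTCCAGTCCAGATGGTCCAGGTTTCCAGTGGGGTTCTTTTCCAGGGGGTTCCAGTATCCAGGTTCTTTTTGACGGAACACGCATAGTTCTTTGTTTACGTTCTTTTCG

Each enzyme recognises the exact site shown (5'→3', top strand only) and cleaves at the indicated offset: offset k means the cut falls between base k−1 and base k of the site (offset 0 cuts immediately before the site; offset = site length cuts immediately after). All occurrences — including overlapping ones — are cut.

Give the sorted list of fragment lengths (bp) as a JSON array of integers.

[5,5,7,7,7,8,9,9,10,11,13,13,19,24]

Scan for sites:
  HnxVI (GTTCTTT, off=7): starts [18, 31, 71, 100, 124, 137, 146] → cuts [6, 25, 38, 78, 107, 131, 144]
  PtaIII (TCCAG, off=5): starts [40, 45, 54, 62, 78, 88, 95] → cuts [45, 50, 59, 67, 83, 93, 100]

Pooled cuts: [6, 25, 38, 45, 50, 59, 67, 78, 83, 93, 100, 107, 131, 144]

Fragment lengths:
  6→25: 19 bp
  25→38: 13 bp
  38→45: 7 bp
  45→50: 5 bp
  50→59: 9 bp
  59→67: 8 bp
  67→78: 11 bp
  78→83: 5 bp
  83→93: 10 bp
  93→100: 7 bp
  100→107: 7 bp
  107→131: 24 bp
  131→144: 13 bp
  144→6 (wrap): 147-144+6 = 9 bp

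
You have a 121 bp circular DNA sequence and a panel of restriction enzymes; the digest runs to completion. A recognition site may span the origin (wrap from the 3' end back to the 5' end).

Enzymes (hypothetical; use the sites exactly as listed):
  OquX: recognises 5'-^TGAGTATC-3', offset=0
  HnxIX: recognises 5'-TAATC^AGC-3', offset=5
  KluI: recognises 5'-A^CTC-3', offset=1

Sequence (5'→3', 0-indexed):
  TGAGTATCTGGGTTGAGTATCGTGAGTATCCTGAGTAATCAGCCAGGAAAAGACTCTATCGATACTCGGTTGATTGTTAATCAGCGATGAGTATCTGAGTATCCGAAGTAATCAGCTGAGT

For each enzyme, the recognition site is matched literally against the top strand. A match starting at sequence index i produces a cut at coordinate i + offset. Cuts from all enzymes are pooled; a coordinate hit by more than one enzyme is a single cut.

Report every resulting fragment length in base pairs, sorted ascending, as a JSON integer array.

Per-enzyme occurrences:
  OquX (TGAGTATC, off=0): starts [0, 13, 22, 87, 95] → cuts [0, 13, 22, 87, 95]
  HnxIX (TAATCAGC, off=5): starts [35, 77, 108] → cuts [40, 82, 113]
  KluI (ACTC, off=1): starts [52, 63] → cuts [53, 64]

Pooled cuts: [0, 13, 22, 40, 53, 64, 82, 87, 95, 113]

Fragments:
  0→13: 13 bp
  13→22: 9 bp
  22→40: 18 bp
  40→53: 13 bp
  53→64: 11 bp
  64→82: 18 bp
  82→87: 5 bp
  87→95: 8 bp
  95→113: 18 bp
  113→0 (wrap): 121-113+0 = 8 bp

[5,8,8,9,11,13,13,18,18,18]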